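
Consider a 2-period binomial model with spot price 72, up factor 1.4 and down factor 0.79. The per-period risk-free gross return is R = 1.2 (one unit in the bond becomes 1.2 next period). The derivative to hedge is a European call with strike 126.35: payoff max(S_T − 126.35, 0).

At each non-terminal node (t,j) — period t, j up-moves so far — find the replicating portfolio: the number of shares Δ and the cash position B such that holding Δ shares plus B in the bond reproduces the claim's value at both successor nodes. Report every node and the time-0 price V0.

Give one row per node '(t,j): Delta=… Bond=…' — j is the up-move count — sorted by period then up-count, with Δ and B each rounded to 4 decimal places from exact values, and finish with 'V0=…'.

(0,0): Delta=0.1884 Bond=-8.9283
(1,0): Delta=0.0000 Bond=0.0000
(1,1): Delta=0.2402 Bond=-15.9403
V0=4.6337

Risk-neutral probability p* = (R−d)/(u−d) = (1.2−0.79)/(1.4−0.79) = 0.6721.
Terminal values V(2,·): V(2,0)=0.0000, V(2,1)=0.0000, V(2,2)=14.7700
(1,0): S=56.8800. Δ = (V_up−V_dn)/(S_up−S_dn) = (0.0000−0.0000)/(79.6320−44.9352) = 0.0000. V = [p*·0.0000 + (1−p*)·0.0000]/1.2 = 0.0000. B = V − Δ·S = 0.0000.
(1,1): S=100.8000. Δ = (V_up−V_dn)/(S_up−S_dn) = (14.7700−0.0000)/(141.1200−79.6320) = 0.2402. V = [p*·14.7700 + (1−p*)·0.0000]/1.2 = 8.2728. B = V − Δ·S = -15.9403.
(0,0): S=72.0000. Δ = (V_up−V_dn)/(S_up−S_dn) = (8.2728−0.0000)/(100.8000−56.8800) = 0.1884. V = [p*·8.2728 + (1−p*)·0.0000]/1.2 = 4.6337. B = V − Δ·S = -8.9283.
Each (Δ,B) replicates both successor values, so the strategy is self-financing and V0 is arbitrage-free.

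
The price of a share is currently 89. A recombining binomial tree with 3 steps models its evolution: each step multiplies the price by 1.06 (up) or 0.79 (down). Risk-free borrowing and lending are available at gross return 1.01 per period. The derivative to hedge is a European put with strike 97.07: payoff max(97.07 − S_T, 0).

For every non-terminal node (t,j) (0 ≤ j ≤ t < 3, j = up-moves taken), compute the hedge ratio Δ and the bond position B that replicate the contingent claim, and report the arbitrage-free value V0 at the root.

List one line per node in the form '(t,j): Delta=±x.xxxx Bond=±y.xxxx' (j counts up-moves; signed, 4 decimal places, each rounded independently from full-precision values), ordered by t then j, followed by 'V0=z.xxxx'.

(0,0): Delta=-0.7581 Bond=77.3772
(1,0): Delta=-1.0000 Bond=95.1573
(1,1): Delta=-0.7172 Bond=74.2859
(2,0): Delta=-1.0000 Bond=96.1089
(2,1): Delta=-1.0000 Bond=96.1089
(2,2): Delta=-0.6692 Bond=70.2379
V0=9.9042

The replicating-portfolio and risk-neutral prices coincide; use p* = (1.01−0.79)/(1.06−0.79) = 0.8148 for the latter.
Payoff layer (t=3): V(3,0)=53.1895, V(3,1)=38.1924, V(3,2)=18.0697, V(3,3)=0.0000
Node (2,0) S=55.5449: V=(p*·38.1924+(1−p*)·53.1895)/1.01=40.5640; Δ=(38.1924−53.1895)/(58.8776−43.8805)=-1.0000; B=V−Δ·S=96.1089
Node (2,1) S=74.5286: V=(p*·18.0697+(1−p*)·38.1924)/1.01=21.5803; Δ=(18.0697−38.1924)/(79.0003−58.8776)=-1.0000; B=V−Δ·S=96.1089
Node (2,2) S=100.0004: V=(p*·0.0000+(1−p*)·18.0697)/1.01=3.3131; Δ=(0.0000−18.0697)/(106.0004−79.0003)=-0.6692; B=V−Δ·S=70.2379
Node (1,0) S=70.3100: V=(p*·21.5803+(1−p*)·40.5640)/1.01=24.8473; Δ=(21.5803−40.5640)/(74.5286−55.5449)=-1.0000; B=V−Δ·S=95.1573
Node (1,1) S=94.3400: V=(p*·3.3131+(1−p*)·21.5803)/1.01=6.6296; Δ=(3.3131−21.5803)/(100.0004−74.5286)=-0.7172; B=V−Δ·S=74.2859
Node (0,0) S=89.0000: V=(p*·6.6296+(1−p*)·24.8473)/1.01=9.9042; Δ=(6.6296−24.8473)/(94.3400−70.3100)=-0.7581; B=V−Δ·S=77.3772
The time-0 hedge costs 9.9042, which is the no-arbitrage price.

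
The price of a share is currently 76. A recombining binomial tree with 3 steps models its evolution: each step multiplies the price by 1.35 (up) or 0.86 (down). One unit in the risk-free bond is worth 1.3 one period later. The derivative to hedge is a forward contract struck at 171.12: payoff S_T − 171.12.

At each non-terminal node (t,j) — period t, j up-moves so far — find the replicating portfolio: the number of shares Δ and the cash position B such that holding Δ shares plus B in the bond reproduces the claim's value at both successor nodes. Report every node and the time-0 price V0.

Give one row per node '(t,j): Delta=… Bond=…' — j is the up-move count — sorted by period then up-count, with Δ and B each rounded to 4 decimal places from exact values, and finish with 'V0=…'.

(0,0): Delta=1.0000 Bond=-77.8880
(1,0): Delta=1.0000 Bond=-101.2544
(1,1): Delta=1.0000 Bond=-101.2544
(2,0): Delta=1.0000 Bond=-131.6308
(2,1): Delta=1.0000 Bond=-131.6308
(2,2): Delta=1.0000 Bond=-131.6308
V0=-1.8880

Under the risk-neutral measure, an up-move has probability p* = (R−d)/(u−d) = 0.8980 and values discount at R = 1.3.
Terminal payoffs: V(3,0)=-122.7797, V(3,1)=-95.2370, V(3,2)=-52.0014, V(3,3)=15.8685
  t=2,j=0: stock 56.2096 → up 75.8830 (V=-95.2370), down 48.3403 (V=-122.7797). Price -75.4212; hedge Δ=1.0000, bond B=-131.6308.
  t=2,j=1: stock 88.2360 → up 119.1186 (V=-52.0014), down 75.8830 (V=-95.2370). Price -43.3948; hedge Δ=1.0000, bond B=-131.6308.
  t=2,j=2: stock 138.5100 → up 186.9885 (V=15.8685), down 119.1186 (V=-52.0014). Price 6.8792; hedge Δ=1.0000, bond B=-131.6308.
  t=1,j=0: stock 65.3600 → up 88.2360 (V=-43.3948), down 56.2096 (V=-75.4212). Price -35.8944; hedge Δ=1.0000, bond B=-101.2544.
  t=1,j=1: stock 102.6000 → up 138.5100 (V=6.8792), down 88.2360 (V=-43.3948). Price 1.3456; hedge Δ=1.0000, bond B=-101.2544.
  t=0,j=0: stock 76.0000 → up 102.6000 (V=1.3456), down 65.3600 (V=-35.8944). Price -1.8880; hedge Δ=1.0000, bond B=-77.8880.
The time-0 hedge costs -1.8880, which is the no-arbitrage price.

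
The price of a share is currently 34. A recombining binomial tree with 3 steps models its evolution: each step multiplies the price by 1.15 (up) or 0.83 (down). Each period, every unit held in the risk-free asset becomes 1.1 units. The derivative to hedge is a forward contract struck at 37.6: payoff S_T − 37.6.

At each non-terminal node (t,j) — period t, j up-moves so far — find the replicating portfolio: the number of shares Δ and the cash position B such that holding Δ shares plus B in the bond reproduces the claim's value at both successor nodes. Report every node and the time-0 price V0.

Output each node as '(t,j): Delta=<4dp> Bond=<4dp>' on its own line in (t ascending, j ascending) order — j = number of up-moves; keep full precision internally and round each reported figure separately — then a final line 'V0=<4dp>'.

(0,0): Delta=1.0000 Bond=-28.2494
(1,0): Delta=1.0000 Bond=-31.0744
(1,1): Delta=1.0000 Bond=-31.0744
(2,0): Delta=1.0000 Bond=-34.1818
(2,1): Delta=1.0000 Bond=-34.1818
(2,2): Delta=1.0000 Bond=-34.1818
V0=5.7506

The replicating-portfolio and risk-neutral prices coincide; use p* = (1.1−0.83)/(1.15−0.83) = 0.8438 for the latter.
At expiry t=3: V(3,0)=-18.1592, V(3,1)=-10.6640, V(3,2)=-0.2791, V(3,3)=14.1097
(2,0): S=23.4226. Δ = (V_up−V_dn)/(S_up−S_dn) = (-10.6640−-18.1592)/(26.9360−19.4408) = 1.0000. V = [p*·-10.6640 + (1−p*)·-18.1592]/1.1 = -10.7592. B = V − Δ·S = -34.1818.
(2,1): S=32.4530. Δ = (V_up−V_dn)/(S_up−S_dn) = (-0.2791−-10.6640)/(37.3209−26.9360) = 1.0000. V = [p*·-0.2791 + (1−p*)·-10.6640]/1.1 = -1.7288. B = V − Δ·S = -34.1818.
(2,2): S=44.9650. Δ = (V_up−V_dn)/(S_up−S_dn) = (14.1097−-0.2791)/(51.7097−37.3209) = 1.0000. V = [p*·14.1097 + (1−p*)·-0.2791]/1.1 = 10.7832. B = V − Δ·S = -34.1818.
(1,0): S=28.2200. Δ = (V_up−V_dn)/(S_up−S_dn) = (-1.7288−-10.7592)/(32.4530−23.4226) = 1.0000. V = [p*·-1.7288 + (1−p*)·-10.7592]/1.1 = -2.8544. B = V − Δ·S = -31.0744.
(1,1): S=39.1000. Δ = (V_up−V_dn)/(S_up−S_dn) = (10.7832−-1.7288)/(44.9650−32.4530) = 1.0000. V = [p*·10.7832 + (1−p*)·-1.7288]/1.1 = 8.0256. B = V − Δ·S = -31.0744.
(0,0): S=34.0000. Δ = (V_up−V_dn)/(S_up−S_dn) = (8.0256−-2.8544)/(39.1000−28.2200) = 1.0000. V = [p*·8.0256 + (1−p*)·-2.8544]/1.1 = 5.7506. B = V − Δ·S = -28.2494.
Each (Δ,B) replicates both successor values, so the strategy is self-financing and V0 is arbitrage-free.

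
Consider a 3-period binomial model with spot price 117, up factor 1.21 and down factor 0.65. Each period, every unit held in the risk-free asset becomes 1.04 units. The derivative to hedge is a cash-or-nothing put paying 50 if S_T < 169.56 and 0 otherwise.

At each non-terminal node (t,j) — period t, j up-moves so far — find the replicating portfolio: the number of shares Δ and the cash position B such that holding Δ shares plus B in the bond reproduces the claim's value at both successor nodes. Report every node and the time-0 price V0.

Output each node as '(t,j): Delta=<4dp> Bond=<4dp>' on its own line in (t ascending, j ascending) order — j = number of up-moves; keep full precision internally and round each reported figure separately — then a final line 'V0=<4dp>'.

The replicating-portfolio and risk-neutral prices coincide; use p* = (1.04−0.65)/(1.21−0.65) = 0.6964 for the latter.
Terminal payoffs: V(3,0)=50.0000, V(3,1)=50.0000, V(3,2)=50.0000, V(3,3)=0.0000
Node (2,0) S=49.4325: V=(p*·50.0000+(1−p*)·50.0000)/1.04=48.0769; Δ=(50.0000−50.0000)/(59.8133−32.1311)=0.0000; B=V−Δ·S=48.0769
Node (2,1) S=92.0205: V=(p*·50.0000+(1−p*)·50.0000)/1.04=48.0769; Δ=(50.0000−50.0000)/(111.3448−59.8133)=0.0000; B=V−Δ·S=48.0769
Node (2,2) S=171.2997: V=(p*·0.0000+(1−p*)·50.0000)/1.04=14.5948; Δ=(0.0000−50.0000)/(207.2726−111.3448)=-0.5212; B=V−Δ·S=103.8805
Node (1,0) S=76.0500: V=(p*·48.0769+(1−p*)·48.0769)/1.04=46.2278; Δ=(48.0769−48.0769)/(92.0205−49.4325)=0.0000; B=V−Δ·S=46.2278
Node (1,1) S=141.5700: V=(p*·14.5948+(1−p*)·48.0769)/1.04=23.8067; Δ=(14.5948−48.0769)/(171.2997−92.0205)=-0.4223; B=V−Δ·S=83.5963
Node (0,0) S=117.0000: V=(p*·23.8067+(1−p*)·46.2278)/1.04=29.4357; Δ=(23.8067−46.2278)/(141.5700−76.0500)=-0.3422; B=V−Δ·S=69.4733
Self-financing check: at every node Δ·S+B equals the discounted successor values.

(0,0): Delta=-0.3422 Bond=69.4733
(1,0): Delta=0.0000 Bond=46.2278
(1,1): Delta=-0.4223 Bond=83.5963
(2,0): Delta=0.0000 Bond=48.0769
(2,1): Delta=0.0000 Bond=48.0769
(2,2): Delta=-0.5212 Bond=103.8805
V0=29.4357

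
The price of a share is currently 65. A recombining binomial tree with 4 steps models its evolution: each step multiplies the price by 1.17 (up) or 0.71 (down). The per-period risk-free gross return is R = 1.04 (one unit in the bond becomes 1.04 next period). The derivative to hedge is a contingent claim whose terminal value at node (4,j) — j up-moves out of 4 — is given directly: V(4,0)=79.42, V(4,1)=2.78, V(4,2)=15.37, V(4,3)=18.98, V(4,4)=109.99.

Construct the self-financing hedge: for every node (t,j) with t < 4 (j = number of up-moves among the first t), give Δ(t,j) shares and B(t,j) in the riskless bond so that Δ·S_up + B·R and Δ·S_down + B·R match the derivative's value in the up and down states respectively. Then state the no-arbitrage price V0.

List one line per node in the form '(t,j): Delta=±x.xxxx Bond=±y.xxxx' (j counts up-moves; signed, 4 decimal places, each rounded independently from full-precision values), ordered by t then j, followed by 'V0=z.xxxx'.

The replicating-portfolio and risk-neutral prices coincide; use p* = (1.04−0.71)/(1.17−0.71) = 0.7174 for the latter.
Terminal values V(4,·): V(4,0)=79.4200, V(4,1)=2.7800, V(4,2)=15.3700, V(4,3)=18.9800, V(4,4)=109.9900
Node (3,0) S=23.2642: V=(p*·2.7800+(1−p*)·79.4200)/1.04=23.4992; Δ=(2.7800−79.4200)/(27.2191−16.5176)=-7.1616; B=V−Δ·S=190.1079
Node (3,1) S=38.3368: V=(p*·15.3700+(1−p*)·2.7800)/1.04=11.3577; Δ=(15.3700−2.7800)/(44.8541−27.2191)=0.7139; B=V−Δ·S=-16.0119
Node (3,2) S=63.1747: V=(p*·18.9800+(1−p*)·15.3700)/1.04=17.2690; Δ=(18.9800−15.3700)/(73.9144−44.8541)=0.1242; B=V−Δ·S=9.4212
Node (3,3) S=104.1048: V=(p*·109.9900+(1−p*)·18.9800)/1.04=81.0286; Δ=(109.9900−18.9800)/(121.8027−73.9144)=1.9005; B=V−Δ·S=-116.8192
Node (2,0) S=32.7665: V=(p*·11.3577+(1−p*)·23.4992)/1.04=14.2201; Δ=(11.3577−23.4992)/(38.3368−23.2642)=-0.8055; B=V−Δ·S=40.6147
Node (2,1) S=53.9955: V=(p*·17.2690+(1−p*)·11.3577)/1.04=14.9985; Δ=(17.2690−11.3577)/(63.1747−38.3368)=0.2380; B=V−Δ·S=2.1477
Node (2,2) S=88.9785: V=(p*·81.0286+(1−p*)·17.2690)/1.04=60.5862; Δ=(81.0286−17.2690)/(104.1048−63.1747)=1.5578; B=V−Δ·S=-78.0217
Node (1,0) S=46.1500: V=(p*·14.9985+(1−p*)·14.2201)/1.04=14.2101; Δ=(14.9985−14.2201)/(53.9955−32.7665)=0.0367; B=V−Δ·S=12.5181
Node (1,1) S=76.0500: V=(p*·60.5862+(1−p*)·14.9985)/1.04=45.8680; Δ=(60.5862−14.9985)/(88.9785−53.9955)=1.3031; B=V−Δ·S=-53.2357
Node (0,0) S=65.0000: V=(p*·45.8680+(1−p*)·14.2101)/1.04=35.5011; Δ=(45.8680−14.2101)/(76.0500−46.1500)=1.0588; B=V−Δ·S=-33.3203
The time-0 hedge costs 35.5011, which is the no-arbitrage price.

(0,0): Delta=1.0588 Bond=-33.3203
(1,0): Delta=0.0367 Bond=12.5181
(1,1): Delta=1.3031 Bond=-53.2357
(2,0): Delta=-0.8055 Bond=40.6147
(2,1): Delta=0.2380 Bond=2.1477
(2,2): Delta=1.5578 Bond=-78.0217
(3,0): Delta=-7.1616 Bond=190.1079
(3,1): Delta=0.7139 Bond=-16.0119
(3,2): Delta=0.1242 Bond=9.4212
(3,3): Delta=1.9005 Bond=-116.8192
V0=35.5011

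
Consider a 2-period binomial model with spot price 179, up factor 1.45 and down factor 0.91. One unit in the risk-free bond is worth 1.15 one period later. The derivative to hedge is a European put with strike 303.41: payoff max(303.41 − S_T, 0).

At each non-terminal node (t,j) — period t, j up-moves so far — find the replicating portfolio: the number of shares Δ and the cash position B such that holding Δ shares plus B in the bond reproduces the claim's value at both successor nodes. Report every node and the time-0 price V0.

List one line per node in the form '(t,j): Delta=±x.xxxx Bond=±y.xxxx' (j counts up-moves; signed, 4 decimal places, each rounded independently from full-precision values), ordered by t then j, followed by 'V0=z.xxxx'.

Under the risk-neutral measure, an up-move has probability p* = (R−d)/(u−d) = 0.4444 and values discount at R = 1.15.
Terminal values V(2,·): V(2,0)=155.1801, V(2,1)=67.2195, V(2,2)=0.0000
  t=1,j=0: stock 162.8900 → up 236.1905 (V=67.2195), down 148.2299 (V=155.1801). Price 100.9448; hedge Δ=-1.0000, bond B=263.8348.
  t=1,j=1: stock 259.5500 → up 376.3475 (V=0.0000), down 236.1905 (V=67.2195). Price 32.4732; hedge Δ=-0.4796, bond B=156.9537.
  t=0,j=0: stock 179.0000 → up 259.5500 (V=32.4732), down 162.8900 (V=100.9448). Price 61.3156; hedge Δ=-0.7084, bond B=188.1149.
The time-0 hedge costs 61.3156, which is the no-arbitrage price.

(0,0): Delta=-0.7084 Bond=188.1149
(1,0): Delta=-1.0000 Bond=263.8348
(1,1): Delta=-0.4796 Bond=156.9537
V0=61.3156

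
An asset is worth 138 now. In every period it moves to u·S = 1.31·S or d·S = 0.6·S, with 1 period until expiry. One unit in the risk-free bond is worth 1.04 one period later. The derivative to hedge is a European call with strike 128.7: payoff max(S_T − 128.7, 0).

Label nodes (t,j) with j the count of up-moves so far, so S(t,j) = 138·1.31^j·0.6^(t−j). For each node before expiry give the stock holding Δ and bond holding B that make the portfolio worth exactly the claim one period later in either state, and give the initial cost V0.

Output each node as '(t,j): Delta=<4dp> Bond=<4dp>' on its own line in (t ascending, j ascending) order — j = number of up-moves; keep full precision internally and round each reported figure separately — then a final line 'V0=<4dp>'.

The replicating-portfolio and risk-neutral prices coincide; use p* = (1.04−0.6)/(1.31−0.6) = 0.6197 for the latter.
At expiry t=1: V(1,0)=0.0000, V(1,1)=52.0800
(0,0): S=138.0000. Δ = (V_up−V_dn)/(S_up−S_dn) = (52.0800−0.0000)/(180.7800−82.8000) = 0.5315. V = [p*·52.0800 + (1−p*)·0.0000]/1.04 = 31.0336. B = V − Δ·S = -42.3185.
The time-0 hedge costs 31.0336, which is the no-arbitrage price.

(0,0): Delta=0.5315 Bond=-42.3185
V0=31.0336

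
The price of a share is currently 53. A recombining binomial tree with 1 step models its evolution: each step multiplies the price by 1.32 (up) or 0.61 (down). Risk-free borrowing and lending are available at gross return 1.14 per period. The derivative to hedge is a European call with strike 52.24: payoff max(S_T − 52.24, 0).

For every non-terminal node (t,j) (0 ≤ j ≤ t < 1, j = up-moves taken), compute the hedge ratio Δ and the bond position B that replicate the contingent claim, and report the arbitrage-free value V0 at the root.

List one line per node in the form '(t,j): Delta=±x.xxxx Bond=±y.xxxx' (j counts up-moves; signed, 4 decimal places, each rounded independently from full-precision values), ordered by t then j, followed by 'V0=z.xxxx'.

Since d<R<u, set p* = (R−d)/(u−d) = 0.7465; price each node as the discounted p*-expectation of its children.
At expiry t=1: V(1,0)=0.0000, V(1,1)=17.7200
  t=0,j=0: stock 53.0000 → up 69.9600 (V=17.7200), down 32.3300 (V=0.0000). Price 11.6032; hedge Δ=0.4709, bond B=-13.3546.
Self-financing check: at every node Δ·S+B equals the discounted successor values.

(0,0): Delta=0.4709 Bond=-13.3546
V0=11.6032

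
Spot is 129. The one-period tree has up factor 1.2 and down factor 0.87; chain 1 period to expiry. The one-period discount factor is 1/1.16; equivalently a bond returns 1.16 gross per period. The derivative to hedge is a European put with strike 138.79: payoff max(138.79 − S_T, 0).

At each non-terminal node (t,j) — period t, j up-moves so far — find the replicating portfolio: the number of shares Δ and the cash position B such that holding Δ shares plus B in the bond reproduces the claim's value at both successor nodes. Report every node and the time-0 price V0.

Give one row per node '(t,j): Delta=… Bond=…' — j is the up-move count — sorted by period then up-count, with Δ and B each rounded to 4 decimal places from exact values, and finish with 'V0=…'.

(0,0): Delta=-0.6239 Bond=83.2602
V0=2.7753

Since d<R<u, set p* = (R−d)/(u−d) = 0.8788; price each node as the discounted p*-expectation of its children.
Payoff layer (t=1): V(1,0)=26.5600, V(1,1)=0.0000
  t=0,j=0: stock 129.0000 → up 154.8000 (V=0.0000), down 112.2300 (V=26.5600). Price 2.7753; hedge Δ=-0.6239, bond B=83.2602.
Check: Δ(0,0)·S0 + B(0,0) = 2.7753 = V0.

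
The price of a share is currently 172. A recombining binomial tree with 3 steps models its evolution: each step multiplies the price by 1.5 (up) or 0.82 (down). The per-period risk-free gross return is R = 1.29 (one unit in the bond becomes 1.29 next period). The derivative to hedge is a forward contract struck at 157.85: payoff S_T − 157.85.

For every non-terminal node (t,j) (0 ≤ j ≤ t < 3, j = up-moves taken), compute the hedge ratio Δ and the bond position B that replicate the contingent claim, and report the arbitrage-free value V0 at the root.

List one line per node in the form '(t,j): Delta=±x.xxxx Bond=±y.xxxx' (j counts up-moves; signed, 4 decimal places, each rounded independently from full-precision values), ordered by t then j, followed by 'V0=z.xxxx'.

The replicating-portfolio and risk-neutral prices coincide; use p* = (1.29−0.82)/(1.5−0.82) = 0.6912 for the latter.
Payoff layer (t=3): V(3,0)=-63.0147, V(3,1)=15.6292, V(3,2)=159.4900, V(3,3)=422.6500
Node (2,0) S=115.6528: V=(p*·15.6292+(1−p*)·-63.0147)/1.29=-6.7115; Δ=(15.6292−-63.0147)/(173.4792−94.8353)=1.0000; B=V−Δ·S=-122.3643
Node (2,1) S=211.5600: V=(p*·159.4900+(1−p*)·15.6292)/1.29=89.1957; Δ=(159.4900−15.6292)/(317.3400−173.4792)=1.0000; B=V−Δ·S=-122.3643
Node (2,2) S=387.0000: V=(p*·422.6500+(1−p*)·159.4900)/1.29=264.6357; Δ=(422.6500−159.4900)/(580.5000−317.3400)=1.0000; B=V−Δ·S=-122.3643
Node (1,0) S=141.0400: V=(p*·89.1957+(1−p*)·-6.7115)/1.29=46.1839; Δ=(89.1957−-6.7115)/(211.5600−115.6528)=1.0000; B=V−Δ·S=-94.8561
Node (1,1) S=258.0000: V=(p*·264.6357+(1−p*)·89.1957)/1.29=163.1439; Δ=(264.6357−89.1957)/(387.0000−211.5600)=1.0000; B=V−Δ·S=-94.8561
Node (0,0) S=172.0000: V=(p*·163.1439+(1−p*)·46.1839)/1.29=98.4682; Δ=(163.1439−46.1839)/(258.0000−141.0400)=1.0000; B=V−Δ·S=-73.5318
Each (Δ,B) replicates both successor values, so the strategy is self-financing and V0 is arbitrage-free.

(0,0): Delta=1.0000 Bond=-73.5318
(1,0): Delta=1.0000 Bond=-94.8561
(1,1): Delta=1.0000 Bond=-94.8561
(2,0): Delta=1.0000 Bond=-122.3643
(2,1): Delta=1.0000 Bond=-122.3643
(2,2): Delta=1.0000 Bond=-122.3643
V0=98.4682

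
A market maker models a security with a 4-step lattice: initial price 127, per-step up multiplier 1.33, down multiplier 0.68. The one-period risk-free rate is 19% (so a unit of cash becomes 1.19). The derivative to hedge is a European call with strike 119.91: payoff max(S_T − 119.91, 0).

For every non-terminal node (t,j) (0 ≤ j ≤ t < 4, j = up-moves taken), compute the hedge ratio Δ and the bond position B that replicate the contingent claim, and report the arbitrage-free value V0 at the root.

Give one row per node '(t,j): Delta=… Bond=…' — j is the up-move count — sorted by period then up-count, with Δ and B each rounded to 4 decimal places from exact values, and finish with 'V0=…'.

(0,0): Delta=0.9124 Bond=-46.1615
(1,0): Delta=0.6448 Bond=-31.8218
(1,1): Delta=0.9500 Bond=-61.2762
(2,0): Delta=0.0000 Bond=0.0000
(2,1): Delta=0.7353 Bond=-48.2630
(2,2): Delta=0.9801 Bond=-79.6869
(3,0): Delta=0.0000 Bond=0.0000
(3,1): Delta=0.0000 Bond=0.0000
(3,2): Delta=0.8385 Bond=-73.1989
(3,3): Delta=1.0000 Bond=-100.7647
V0=69.7187

Risk-neutral probability p* = (R−d)/(u−d) = (1.19−0.68)/(1.33−0.68) = 0.7846.
Payoff layer (t=4): V(4,0)=0.0000, V(4,1)=0.0000, V(4,2)=0.0000, V(4,3)=83.2637, V(4,4)=277.4739
Node (3,0) S=39.9329: V=(p*·0.0000+(1−p*)·0.0000)/1.19=0.0000; Δ=(0.0000−0.0000)/(53.1107−27.1543)=0.0000; B=V−Δ·S=0.0000
Node (3,1) S=78.1040: V=(p*·0.0000+(1−p*)·0.0000)/1.19=0.0000; Δ=(0.0000−0.0000)/(103.8783−53.1107)=0.0000; B=V−Δ·S=0.0000
Node (3,2) S=152.7622: V=(p*·83.2637+(1−p*)·0.0000)/1.19=54.8992; Δ=(83.2637−0.0000)/(203.1737−103.8783)=0.8385; B=V−Δ·S=-73.1989
Node (3,3) S=298.7849: V=(p*·277.4739+(1−p*)·83.2637)/1.19=198.0202; Δ=(277.4739−83.2637)/(397.3839−203.1737)=1.0000; B=V−Δ·S=-100.7647
Node (2,0) S=58.7248: V=(p*·0.0000+(1−p*)·0.0000)/1.19=0.0000; Δ=(0.0000−0.0000)/(78.1040−39.9329)=0.0000; B=V−Δ·S=0.0000
Node (2,1) S=114.8588: V=(p*·54.8992+(1−p*)·0.0000)/1.19=36.1973; Δ=(54.8992−0.0000)/(152.7622−78.1040)=0.7353; B=V−Δ·S=-48.2630
Node (2,2) S=224.6503: V=(p*·198.0202+(1−p*)·54.8992)/1.19=140.4993; Δ=(198.0202−54.8992)/(298.7849−152.7622)=0.9801; B=V−Δ·S=-79.6869
Node (1,0) S=86.3600: V=(p*·36.1973+(1−p*)·0.0000)/1.19=23.8663; Δ=(36.1973−0.0000)/(114.8588−58.7248)=0.6448; B=V−Δ·S=-31.8218
Node (1,1) S=168.9100: V=(p*·140.4993+(1−p*)·36.1973)/1.19=99.1884; Δ=(140.4993−36.1973)/(224.6503−114.8588)=0.9500; B=V−Δ·S=-61.2762
Node (0,0) S=127.0000: V=(p*·99.1884+(1−p*)·23.8663)/1.19=69.7187; Δ=(99.1884−23.8663)/(168.9100−86.3600)=0.9124; B=V−Δ·S=-46.1615
Check: Δ(0,0)·S0 + B(0,0) = 69.7187 = V0.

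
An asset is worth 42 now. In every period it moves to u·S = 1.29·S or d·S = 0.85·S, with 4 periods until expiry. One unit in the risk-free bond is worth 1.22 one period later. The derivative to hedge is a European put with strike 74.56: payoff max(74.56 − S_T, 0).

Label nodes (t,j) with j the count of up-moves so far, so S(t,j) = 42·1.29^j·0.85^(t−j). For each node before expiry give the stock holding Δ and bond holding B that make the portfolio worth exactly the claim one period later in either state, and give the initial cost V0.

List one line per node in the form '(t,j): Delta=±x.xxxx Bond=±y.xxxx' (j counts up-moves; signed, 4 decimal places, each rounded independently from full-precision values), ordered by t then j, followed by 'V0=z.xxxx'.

(0,0): Delta=-0.2761 Bond=13.0320
(1,0): Delta=-0.9372 Bond=39.4984
(1,1): Delta=-0.1937 Bond=11.4344
(2,0): Delta=-1.0000 Bond=50.0941
(2,1): Delta=-0.9294 Bond=47.8274
(2,2): Delta=-0.1020 Bond=7.5407
(3,0): Delta=-1.0000 Bond=61.1148
(3,1): Delta=-1.0000 Bond=61.1148
(3,2): Delta=-0.9206 Bond=57.8262
(3,3): Delta=0.0000 Bond=0.0000
V0=1.4340

Since d<R<u, set p* = (R−d)/(u−d) = 0.8409; price each node as the discounted p*-expectation of its children.
Terminal payoffs: V(4,0)=52.6357, V(4,1)=41.2867, V(4,2)=24.0629, V(4,3)=0.0000, V(4,4)=0.0000
(3,0): S=25.7932. Δ = (V_up−V_dn)/(S_up−S_dn) = (41.2867−52.6357)/(33.2733−21.9243) = -1.0000. V = [p*·41.2867 + (1−p*)·52.6357]/1.22 = 35.3215. B = V − Δ·S = 61.1148.
(3,1): S=39.1450. Δ = (V_up−V_dn)/(S_up−S_dn) = (24.0629−41.2867)/(50.4971−33.2733) = -1.0000. V = [p*·24.0629 + (1−p*)·41.2867]/1.22 = 21.9697. B = V − Δ·S = 61.1148.
(3,2): S=59.4084. Δ = (V_up−V_dn)/(S_up−S_dn) = (0.0000−24.0629)/(76.6368−50.4971) = -0.9206. V = [p*·0.0000 + (1−p*)·24.0629]/1.22 = 3.1379. B = V − Δ·S = 57.8262.
(3,3): S=90.1609. Δ = (V_up−V_dn)/(S_up−S_dn) = (0.0000−0.0000)/(116.3076−76.6368) = 0.0000. V = [p*·0.0000 + (1−p*)·0.0000]/1.22 = 0.0000. B = V − Δ·S = 0.0000.
(2,0): S=30.3450. Δ = (V_up−V_dn)/(S_up−S_dn) = (21.9697−35.3215)/(39.1450−25.7932) = -1.0000. V = [p*·21.9697 + (1−p*)·35.3215]/1.22 = 19.7491. B = V − Δ·S = 50.0941.
(2,1): S=46.0530. Δ = (V_up−V_dn)/(S_up−S_dn) = (3.1379−21.9697)/(59.4084−39.1450) = -0.9294. V = [p*·3.1379 + (1−p*)·21.9697]/1.22 = 5.0277. B = V − Δ·S = 47.8274.
(2,2): S=69.8922. Δ = (V_up−V_dn)/(S_up−S_dn) = (0.0000−3.1379)/(90.1609−59.4084) = -0.1020. V = [p*·0.0000 + (1−p*)·3.1379]/1.22 = 0.4092. B = V − Δ·S = 7.5407.
(1,0): S=35.7000. Δ = (V_up−V_dn)/(S_up−S_dn) = (5.0277−19.7491)/(46.0530−30.3450) = -0.9372. V = [p*·5.0277 + (1−p*)·19.7491]/1.22 = 6.0408. B = V − Δ·S = 39.4984.
(1,1): S=54.1800. Δ = (V_up−V_dn)/(S_up−S_dn) = (0.4092−5.0277)/(69.8922−46.0530) = -0.1937. V = [p*·0.4092 + (1−p*)·5.0277]/1.22 = 0.9377. B = V − Δ·S = 11.4344.
(0,0): S=42.0000. Δ = (V_up−V_dn)/(S_up−S_dn) = (0.9377−6.0408)/(54.1800−35.7000) = -0.2761. V = [p*·0.9377 + (1−p*)·6.0408]/1.22 = 1.4340. B = V − Δ·S = 13.0320.
Root portfolio cost Δ·42+B reproduces V0=1.4340.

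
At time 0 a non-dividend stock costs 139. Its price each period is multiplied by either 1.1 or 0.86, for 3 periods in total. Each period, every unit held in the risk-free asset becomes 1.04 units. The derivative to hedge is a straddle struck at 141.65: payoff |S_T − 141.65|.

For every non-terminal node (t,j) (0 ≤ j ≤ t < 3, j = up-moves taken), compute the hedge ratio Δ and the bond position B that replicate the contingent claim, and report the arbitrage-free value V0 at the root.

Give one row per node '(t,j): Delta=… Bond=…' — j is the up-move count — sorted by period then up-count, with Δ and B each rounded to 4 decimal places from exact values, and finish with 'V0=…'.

(0,0): Delta=0.3208 Bond=-22.8926
(1,0): Delta=-0.8495 Bond=116.0877
(1,1): Delta=0.6258 Bond=-70.4403
(2,0): Delta=-1.0000 Bond=136.2019
(2,1): Delta=-0.8103 Bond=115.5743
(2,2): Delta=1.0000 Bond=-136.2019
V0=21.6948

No-arbitrage ⇒ martingale measure with p* = (R−d)/(u−d) = 0.7500.
Terminal payoffs: V(3,0)=53.2382, V(3,1)=28.5652, V(3,2)=2.9934, V(3,3)=43.3590
  t=2,j=0: stock 102.8044 → up 113.0848 (V=28.5652), down 88.4118 (V=53.2382). Price 33.3975; hedge Δ=-1.0000, bond B=136.2019.
  t=2,j=1: stock 131.4940 → up 144.6434 (V=2.9934), down 113.0848 (V=28.5652). Price 9.0253; hedge Δ=-0.8103, bond B=115.5743.
  t=2,j=2: stock 168.1900 → up 185.0090 (V=43.3590), down 144.6434 (V=2.9934). Price 31.9881; hedge Δ=1.0000, bond B=-136.2019.
  t=1,j=0: stock 119.5400 → up 131.4940 (V=9.0253), down 102.8044 (V=33.3975). Price 14.5369; hedge Δ=-0.8495, bond B=116.0877.
  t=1,j=1: stock 152.9000 → up 168.1900 (V=31.9881), down 131.4940 (V=9.0253). Price 25.2379; hedge Δ=0.6258, bond B=-70.4403.
  t=0,j=0: stock 139.0000 → up 152.9000 (V=25.2379), down 119.5400 (V=14.5369). Price 21.6948; hedge Δ=0.3208, bond B=-22.8926.
Self-financing check: at every node Δ·S+B equals the discounted successor values.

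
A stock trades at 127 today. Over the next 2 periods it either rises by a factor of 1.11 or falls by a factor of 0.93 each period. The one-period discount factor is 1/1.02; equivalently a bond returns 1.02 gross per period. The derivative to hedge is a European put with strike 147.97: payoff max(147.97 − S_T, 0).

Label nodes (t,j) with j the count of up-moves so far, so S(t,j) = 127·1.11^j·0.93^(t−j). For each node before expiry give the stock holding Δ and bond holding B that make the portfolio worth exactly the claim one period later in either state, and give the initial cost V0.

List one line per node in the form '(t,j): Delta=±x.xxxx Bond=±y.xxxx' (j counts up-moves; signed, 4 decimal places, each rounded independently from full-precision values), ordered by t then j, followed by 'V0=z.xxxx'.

Risk-neutral probability p* = (R−d)/(u−d) = (1.02−0.93)/(1.11−0.93) = 0.5000.
Payoff layer (t=2): V(2,0)=38.1277, V(2,1)=16.8679, V(2,2)=0.0000
(1,0): S=118.1100. Δ = (V_up−V_dn)/(S_up−S_dn) = (16.8679−38.1277)/(131.1021−109.8423) = -1.0000. V = [p*·16.8679 + (1−p*)·38.1277]/1.02 = 26.9586. B = V − Δ·S = 145.0686.
(1,1): S=140.9700. Δ = (V_up−V_dn)/(S_up−S_dn) = (0.0000−16.8679)/(156.4767−131.1021) = -0.6648. V = [p*·0.0000 + (1−p*)·16.8679]/1.02 = 8.2686. B = V − Δ·S = 101.9791.
(0,0): S=127.0000. Δ = (V_up−V_dn)/(S_up−S_dn) = (8.2686−26.9586)/(140.9700−118.1100) = -0.8176. V = [p*·8.2686 + (1−p*)·26.9586]/1.02 = 17.2682. B = V − Δ·S = 121.1018.
Root portfolio cost Δ·127+B reproduces V0=17.2682.

(0,0): Delta=-0.8176 Bond=121.1018
(1,0): Delta=-1.0000 Bond=145.0686
(1,1): Delta=-0.6648 Bond=101.9791
V0=17.2682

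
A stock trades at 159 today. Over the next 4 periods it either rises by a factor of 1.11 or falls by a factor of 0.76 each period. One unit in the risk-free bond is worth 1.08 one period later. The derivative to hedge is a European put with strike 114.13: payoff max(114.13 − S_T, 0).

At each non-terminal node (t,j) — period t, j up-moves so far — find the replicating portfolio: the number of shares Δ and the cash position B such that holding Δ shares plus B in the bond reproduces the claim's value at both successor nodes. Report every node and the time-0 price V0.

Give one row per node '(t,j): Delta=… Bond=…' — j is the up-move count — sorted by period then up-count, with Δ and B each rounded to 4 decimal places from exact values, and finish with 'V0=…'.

(0,0): Delta=-0.0135 Bond=2.2323
(1,0): Delta=-0.1335 Bond=16.9196
(1,1): Delta=-0.0058 Bond=1.0507
(2,0): Delta=-1.0000 Bond=97.8481
(2,1): Delta=-0.0779 Bond=10.8130
(2,2): Delta=-0.0011 Bond=0.2274
(3,0): Delta=-1.0000 Bond=105.6759
(3,1): Delta=-1.0000 Bond=105.6759
(3,2): Delta=-0.0187 Bond=2.8658
(3,3): Delta=0.0000 Bond=0.0000
V0=0.0909

Since d<R<u, set p* = (R−d)/(u−d) = 0.9143; price each node as the discounted p*-expectation of its children.
Payoff layer (t=4): V(4,0)=61.0841, V(4,1)=36.6551, V(4,2)=0.9759, V(4,3)=0.0000, V(4,4)=0.0000
  t=3,j=0: stock 69.7972 → up 77.4749 (V=36.6551), down 53.0459 (V=61.0841). Price 35.8787; hedge Δ=-1.0000, bond B=105.6759.
  t=3,j=1: stock 101.9406 → up 113.1541 (V=0.9759), down 77.4749 (V=36.6551). Price 3.7353; hedge Δ=-1.0000, bond B=105.6759.
  t=3,j=2: stock 148.8870 → up 165.2645 (V=0.0000), down 113.1541 (V=0.9759). Price 0.0775; hedge Δ=-0.0187, bond B=2.8658.
  t=3,j=3: stock 217.4533 → up 241.3732 (V=0.0000), down 165.2645 (V=0.0000). Price 0.0000; hedge Δ=0.0000, bond B=0.0000.
  t=2,j=0: stock 91.8384 → up 101.9406 (V=3.7353), down 69.7972 (V=35.8787). Price 6.0097; hedge Δ=-1.0000, bond B=97.8481.
  t=2,j=1: stock 134.1324 → up 148.8870 (V=0.0775), down 101.9406 (V=3.7353). Price 0.3620; hedge Δ=-0.0779, bond B=10.8130.
  t=2,j=2: stock 195.9039 → up 217.4533 (V=0.0000), down 148.8870 (V=0.0775). Price 0.0061; hedge Δ=-0.0011, bond B=0.2274.
  t=1,j=0: stock 120.8400 → up 134.1324 (V=0.3620), down 91.8384 (V=6.0097). Price 0.7834; hedge Δ=-0.1335, bond B=16.9196.
  t=1,j=1: stock 176.4900 → up 195.9039 (V=0.0061), down 134.1324 (V=0.3620). Price 0.0339; hedge Δ=-0.0058, bond B=1.0507.
  t=0,j=0: stock 159.0000 → up 176.4900 (V=0.0339), down 120.8400 (V=0.7834). Price 0.0909; hedge Δ=-0.0135, bond B=2.2323.
Check: Δ(0,0)·S0 + B(0,0) = 0.0909 = V0.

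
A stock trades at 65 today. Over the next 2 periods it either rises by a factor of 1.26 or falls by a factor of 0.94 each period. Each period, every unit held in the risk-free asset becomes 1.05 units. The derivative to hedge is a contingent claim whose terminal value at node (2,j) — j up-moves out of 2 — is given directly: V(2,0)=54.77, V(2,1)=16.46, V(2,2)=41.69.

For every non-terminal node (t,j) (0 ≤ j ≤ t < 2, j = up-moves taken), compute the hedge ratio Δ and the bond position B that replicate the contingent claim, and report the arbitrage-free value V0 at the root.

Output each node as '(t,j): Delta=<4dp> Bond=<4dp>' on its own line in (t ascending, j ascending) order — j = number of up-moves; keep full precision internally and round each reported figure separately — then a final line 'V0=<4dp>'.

(0,0): Delta=-0.7540 Bond=81.6109
(1,0): Delta=-1.9594 Bond=159.3387
(1,1): Delta=0.9627 Bond=-54.9077
V0=32.5987

The replicating-portfolio and risk-neutral prices coincide; use p* = (1.05−0.94)/(1.26−0.94) = 0.3438 for the latter.
Terminal values V(2,·): V(2,0)=54.7700, V(2,1)=16.4600, V(2,2)=41.6900
  t=1,j=0: stock 61.1000 → up 76.9860 (V=16.4600), down 57.4340 (V=54.7700). Price 39.6199; hedge Δ=-1.9594, bond B=159.3387.
  t=1,j=1: stock 81.9000 → up 103.1940 (V=41.6900), down 76.9860 (V=16.4600). Price 23.9360; hedge Δ=0.9627, bond B=-54.9077.
  t=0,j=0: stock 65.0000 → up 81.9000 (V=23.9360), down 61.1000 (V=39.6199). Price 32.5987; hedge Δ=-0.7540, bond B=81.6109.
Self-financing check: at every node Δ·S+B equals the discounted successor values.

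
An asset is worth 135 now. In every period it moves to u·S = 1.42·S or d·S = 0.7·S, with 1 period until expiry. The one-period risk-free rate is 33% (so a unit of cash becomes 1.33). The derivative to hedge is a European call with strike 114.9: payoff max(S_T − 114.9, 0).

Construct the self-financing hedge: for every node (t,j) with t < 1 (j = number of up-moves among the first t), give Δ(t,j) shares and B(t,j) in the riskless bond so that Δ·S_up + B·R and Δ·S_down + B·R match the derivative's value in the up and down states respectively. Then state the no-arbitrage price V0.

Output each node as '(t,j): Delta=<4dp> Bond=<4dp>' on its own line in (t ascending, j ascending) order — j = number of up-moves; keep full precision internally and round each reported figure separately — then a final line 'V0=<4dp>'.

Risk-neutral probability p* = (R−d)/(u−d) = (1.33−0.7)/(1.42−0.7) = 0.8750.
Terminal payoffs: V(1,0)=0.0000, V(1,1)=76.8000
  t=0,j=0: stock 135.0000 → up 191.7000 (V=76.8000), down 94.5000 (V=0.0000). Price 50.5263; hedge Δ=0.7901, bond B=-56.1404.
Root portfolio cost Δ·135+B reproduces V0=50.5263.

(0,0): Delta=0.7901 Bond=-56.1404
V0=50.5263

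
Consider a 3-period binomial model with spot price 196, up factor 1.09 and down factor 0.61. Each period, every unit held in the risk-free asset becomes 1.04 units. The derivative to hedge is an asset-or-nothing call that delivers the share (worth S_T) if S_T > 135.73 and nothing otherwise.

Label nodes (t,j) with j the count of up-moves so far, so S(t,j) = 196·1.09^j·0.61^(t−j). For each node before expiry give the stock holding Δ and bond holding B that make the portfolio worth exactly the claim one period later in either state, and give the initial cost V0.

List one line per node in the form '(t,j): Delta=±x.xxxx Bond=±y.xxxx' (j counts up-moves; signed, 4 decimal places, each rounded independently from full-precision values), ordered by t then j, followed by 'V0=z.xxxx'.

No-arbitrage ⇒ martingale measure with p* = (R−d)/(u−d) = 0.8958.
Payoff layer (t=3): V(3,0)=0.0000, V(3,1)=0.0000, V(3,2)=142.0492, V(3,3)=253.8257
Node (2,0) S=72.9316: V=(p*·0.0000+(1−p*)·0.0000)/1.04=0.0000; Δ=(0.0000−0.0000)/(79.4954−44.4883)=0.0000; B=V−Δ·S=0.0000
Node (2,1) S=130.3204: V=(p*·142.0492+(1−p*)·0.0000)/1.04=122.3581; Δ=(142.0492−0.0000)/(142.0492−79.4954)=2.2708; B=V−Δ·S=-173.5778
Node (2,2) S=232.8676: V=(p*·253.8257+(1−p*)·142.0492)/1.04=232.8676; Δ=(253.8257−142.0492)/(253.8257−142.0492)=1.0000; B=V−Δ·S=0.0000
Node (1,0) S=119.5600: V=(p*·122.3581+(1−p*)·0.0000)/1.04=105.3966; Δ=(122.3581−0.0000)/(130.3204−72.9316)=2.1321; B=V−Δ·S=-149.5161
Node (1,1) S=213.6400: V=(p*·232.8676+(1−p*)·122.3581)/1.04=212.8425; Δ=(232.8676−122.3581)/(232.8676−130.3204)=1.0776; B=V−Δ·S=-17.3856
Node (0,0) S=196.0000: V=(p*·212.8425+(1−p*)·105.3966)/1.04=193.8944; Δ=(212.8425−105.3966)/(213.6400−119.5600)=1.1421; B=V−Δ·S=-29.9511
Check: Δ(0,0)·S0 + B(0,0) = 193.8944 = V0.

(0,0): Delta=1.1421 Bond=-29.9511
(1,0): Delta=2.1321 Bond=-149.5161
(1,1): Delta=1.0776 Bond=-17.3856
(2,0): Delta=0.0000 Bond=0.0000
(2,1): Delta=2.2708 Bond=-173.5778
(2,2): Delta=1.0000 Bond=0.0000
V0=193.8944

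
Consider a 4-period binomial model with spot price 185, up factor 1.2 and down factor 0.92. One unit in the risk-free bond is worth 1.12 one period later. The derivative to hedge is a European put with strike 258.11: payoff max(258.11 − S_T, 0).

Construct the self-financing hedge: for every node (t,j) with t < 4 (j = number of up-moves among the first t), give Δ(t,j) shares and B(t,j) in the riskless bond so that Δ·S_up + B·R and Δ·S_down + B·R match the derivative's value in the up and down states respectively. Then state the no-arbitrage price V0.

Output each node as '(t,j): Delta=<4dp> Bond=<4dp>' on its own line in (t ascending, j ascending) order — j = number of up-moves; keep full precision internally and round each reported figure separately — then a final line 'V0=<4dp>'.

Under the risk-neutral measure, an up-move has probability p* = (R−d)/(u−d) = 0.7143 and values discount at R = 1.12.
Terminal values V(4,·): V(4,0)=125.5773, V(4,1)=85.2413, V(4,2)=32.6290, V(4,3)=0.0000, V(4,4)=0.0000
(3,0): S=144.0573. Δ = (V_up−V_dn)/(S_up−S_dn) = (85.2413−125.5773)/(172.8687−132.5327) = -1.0000. V = [p*·85.2413 + (1−p*)·125.5773]/1.12 = 86.3981. B = V − Δ·S = 230.4554.
(3,1): S=187.9008. Δ = (V_up−V_dn)/(S_up−S_dn) = (32.6290−85.2413)/(225.4810−172.8687) = -1.0000. V = [p*·32.6290 + (1−p*)·85.2413]/1.12 = 42.5546. B = V − Δ·S = 230.4554.
(3,2): S=245.0880. Δ = (V_up−V_dn)/(S_up−S_dn) = (0.0000−32.6290)/(294.1056−225.4810) = -0.4755. V = [p*·0.0000 + (1−p*)·32.6290]/1.12 = 8.3237. B = V − Δ·S = 124.8560.
(3,3): S=319.6800. Δ = (V_up−V_dn)/(S_up−S_dn) = (0.0000−0.0000)/(383.6160−294.1056) = 0.0000. V = [p*·0.0000 + (1−p*)·0.0000]/1.12 = 0.0000. B = V − Δ·S = 0.0000.
(2,0): S=156.5840. Δ = (V_up−V_dn)/(S_up−S_dn) = (42.5546−86.3981)/(187.9008−144.0573) = -1.0000. V = [p*·42.5546 + (1−p*)·86.3981]/1.12 = 49.1797. B = V − Δ·S = 205.7637.
(2,1): S=204.2400. Δ = (V_up−V_dn)/(S_up−S_dn) = (8.3237−42.5546)/(245.0880−187.9008) = -0.5986. V = [p*·8.3237 + (1−p*)·42.5546]/1.12 = 16.1643. B = V − Δ·S = 138.4172.
(2,2): S=266.4000. Δ = (V_up−V_dn)/(S_up−S_dn) = (0.0000−8.3237)/(319.6800−245.0880) = -0.1116. V = [p*·0.0000 + (1−p*)·8.3237]/1.12 = 2.1234. B = V − Δ·S = 31.8510.
(1,0): S=170.2000. Δ = (V_up−V_dn)/(S_up−S_dn) = (16.1643−49.1797)/(204.2400−156.5840) = -0.6928. V = [p*·16.1643 + (1−p*)·49.1797]/1.12 = 22.8547. B = V − Δ·S = 140.7670.
(1,1): S=222.0000. Δ = (V_up−V_dn)/(S_up−S_dn) = (2.1234−16.1643)/(266.4000−204.2400) = -0.2259. V = [p*·2.1234 + (1−p*)·16.1643]/1.12 = 5.4777. B = V − Δ·S = 55.6237.
(0,0): S=185.0000. Δ = (V_up−V_dn)/(S_up−S_dn) = (5.4777−22.8547)/(222.0000−170.2000) = -0.3355. V = [p*·5.4777 + (1−p*)·22.8547]/1.12 = 9.3237. B = V − Δ·S = 71.3842.
Each (Δ,B) replicates both successor values, so the strategy is self-financing and V0 is arbitrage-free.

(0,0): Delta=-0.3355 Bond=71.3842
(1,0): Delta=-0.6928 Bond=140.7670
(1,1): Delta=-0.2259 Bond=55.6237
(2,0): Delta=-1.0000 Bond=205.7637
(2,1): Delta=-0.5986 Bond=138.4172
(2,2): Delta=-0.1116 Bond=31.8510
(3,0): Delta=-1.0000 Bond=230.4554
(3,1): Delta=-1.0000 Bond=230.4554
(3,2): Delta=-0.4755 Bond=124.8560
(3,3): Delta=0.0000 Bond=0.0000
V0=9.3237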